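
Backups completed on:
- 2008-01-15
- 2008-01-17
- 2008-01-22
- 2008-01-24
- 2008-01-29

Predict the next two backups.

2008-01-31, 2008-02-05

The gap pattern 2, 5, 2, 5 repeats every 2 events.
These are the Tuesdays and Thursdays of each week.
The following Thursday is 2008-01-31.
The following Tuesday is 2008-02-05.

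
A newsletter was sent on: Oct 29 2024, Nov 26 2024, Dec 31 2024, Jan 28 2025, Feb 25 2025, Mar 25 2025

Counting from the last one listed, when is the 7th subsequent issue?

Oct 28 2025

All Tuesdays; the gaps (28, 35, 28, 28, 28) vary with month length.
This is the last Tuesday of each month.
April 2025 ends with Tuesday Apr 29 2025.
May 2025 ends with Tuesday May 27 2025.
Last Tuesday of June 2025: Jun 24 2025.
Last Tuesday of July 2025: Jul 29 2025.
Last Tuesday of August 2025: Aug 26 2025.
Last Tuesday of September 2025: Sep 30 2025.
October 2025 ends with Tuesday Oct 28 2025.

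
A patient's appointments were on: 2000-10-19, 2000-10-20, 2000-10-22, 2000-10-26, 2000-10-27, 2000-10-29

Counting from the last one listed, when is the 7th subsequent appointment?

2000-11-16

Gaps: 1, 2, 4, 1, 2 days — not constant, but cyclic with period 3.
The events fall on every Thursday, Friday and Sunday.
Next Thursday: 2000-11-02.
Next Friday: 2000-11-03.
The following Sunday is 2000-11-05.
Next Thursday: 2000-11-09.
Next Friday: 2000-11-10.
The following Sunday is 2000-11-12.
Next Thursday: 2000-11-16.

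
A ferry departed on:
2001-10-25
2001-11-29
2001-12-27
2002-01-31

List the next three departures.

2002-02-28, 2002-03-28, 2002-04-25

All Thursdays; the gaps (35, 28, 35) vary with month length.
This is the last Thursday of each month.
February 2002 ends with Thursday 2002-02-28.
March 2002 ends with Thursday 2002-03-28.
April 2002 ends with Thursday 2002-04-25.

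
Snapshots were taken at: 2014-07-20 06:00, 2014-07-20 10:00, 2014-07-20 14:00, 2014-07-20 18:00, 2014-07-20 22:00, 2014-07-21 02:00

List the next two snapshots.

The interval is a steady 4 hours (4, 4, 4, 4, 4).
2014-07-21 02:00 + 4 h = 2014-07-21 06:00.
2014-07-21 06:00 + 4 h = 2014-07-21 10:00.

2014-07-21 06:00, 2014-07-21 10:00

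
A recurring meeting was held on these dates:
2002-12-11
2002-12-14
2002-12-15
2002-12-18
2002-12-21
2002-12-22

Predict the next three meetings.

Every event lands on a Wednesday or Saturday or Sunday (gaps cycle 3, 1, 3, 3, 1).
So the schedule is: every Wednesday, Saturday and Sunday.
The following Wednesday is 2002-12-25.
Next Saturday: 2002-12-28.
The following Sunday is 2002-12-29.

2002-12-25, 2002-12-28, 2002-12-29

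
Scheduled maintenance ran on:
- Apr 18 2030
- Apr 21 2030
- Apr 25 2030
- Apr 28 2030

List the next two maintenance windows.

Every event lands on a Thursday or Sunday (gaps cycle 3, 4, 3).
So the schedule is: every Thursday and Sunday.
The following Thursday is May 2 2030.
Next Sunday: May 5 2030.

May 2 2030, May 5 2030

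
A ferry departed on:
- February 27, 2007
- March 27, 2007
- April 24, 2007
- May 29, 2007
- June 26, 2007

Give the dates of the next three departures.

July 31, 2007; August 28, 2007; September 25, 2007

All Tuesdays; the gaps (28, 28, 35, 28) vary with month length.
This is the last Tuesday of each month.
July 2007 ends with Tuesday July 31, 2007.
Last Tuesday of August 2007: August 28, 2007.
Last Tuesday of September 2007: September 25, 2007.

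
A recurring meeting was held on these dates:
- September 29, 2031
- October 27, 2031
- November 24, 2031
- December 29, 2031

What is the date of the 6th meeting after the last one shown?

June 28, 2032

Every date is a Monday; gaps 28, 28, 35 days.
Each is the last Monday of its month (at least one falls on the 29th or later, ruling out '4th Monday').
January 2032 ends with Monday January 26, 2032.
February 2032 ends with Monday February 23, 2032.
March 2032 ends with Monday March 29, 2032.
April 2032 ends with Monday April 26, 2032.
May 2032 ends with Monday May 31, 2032.
Last Monday of June 2032: June 28, 2032.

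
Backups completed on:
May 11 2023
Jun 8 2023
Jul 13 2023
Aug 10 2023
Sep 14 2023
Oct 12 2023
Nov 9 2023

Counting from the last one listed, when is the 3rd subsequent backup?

Feb 8 2024

Gaps: 28, 35, 28, 35, 28, 28 days — a mix of 28 and 35. Every date is a Thursday.
Each is the 2nd Thursday of its month.
2nd Thursday of December 2023: Dec 14 2023.
2nd Thursday of January 2024: Jan 11 2024.
February 2024 — 2nd Thursday is Feb 8 2024.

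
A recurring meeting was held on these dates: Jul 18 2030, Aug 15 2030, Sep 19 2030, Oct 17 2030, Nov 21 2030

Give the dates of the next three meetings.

Dec 19 2030, Jan 16 2031, Feb 20 2031

Gaps: 28, 35, 28, 35 days — a mix of 28 and 35. Every date is a Thursday.
Each is the 3rd Thursday of its month.
3rd Thursday of December 2030: Dec 19 2030.
January 2031 — 3rd Thursday is Jan 16 2031.
3rd Thursday of February 2031: Feb 20 2031.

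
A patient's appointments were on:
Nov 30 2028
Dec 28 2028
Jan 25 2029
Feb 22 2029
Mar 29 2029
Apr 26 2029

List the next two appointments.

These are Thursdays with 28, 28, 28, 35, 28-day gaps.
Each is the final Thursday of its month — Nov 30 2028 is past the 28th, so '4th Thursday' doesn't fit.
Last Thursday of May 2029: May 31 2029.
June 2029 ends with Thursday Jun 28 2029.

May 31 2029, Jun 28 2029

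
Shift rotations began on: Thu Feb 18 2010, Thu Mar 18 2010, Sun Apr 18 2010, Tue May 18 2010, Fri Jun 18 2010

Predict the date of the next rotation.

The day-of-month is always 18 (28, 31, 30, 31 days between events).
So this recurs on the 18th of each month.
July 2010: Sun Jul 18 2010.

Sun Jul 18 2010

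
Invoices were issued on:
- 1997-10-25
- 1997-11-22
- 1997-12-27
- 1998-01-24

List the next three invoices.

1998-02-28, 1998-03-28, 1998-04-25

Gaps: 28, 35, 28 days — a mix of 28 and 35. Every date is a Saturday.
Each is the 4th Saturday of its month.
February 1998 — 4th Saturday is 1998-02-28.
March 1998 — 4th Saturday is 1998-03-28.
April 1998 — 4th Saturday is 1998-04-25.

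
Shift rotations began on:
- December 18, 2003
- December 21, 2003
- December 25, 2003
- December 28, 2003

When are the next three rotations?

The gap pattern 3, 4, 3 repeats every 2 events.
These are the Thursdays and Sundays of each week.
The following Thursday is January 1, 2004.
The following Sunday is January 4, 2004.
Next Thursday: January 8, 2004.

January 1, 2004; January 4, 2004; January 8, 2004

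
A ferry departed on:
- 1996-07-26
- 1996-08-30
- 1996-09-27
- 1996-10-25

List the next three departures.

All Fridays; the gaps (35, 28, 28) vary with month length.
This is the last Friday of each month.
November 1996 ends with Friday 1996-11-29.
Last Friday of December 1996: 1996-12-27.
Last Friday of January 1997: 1997-01-31.

1996-11-29, 1996-12-27, 1997-01-31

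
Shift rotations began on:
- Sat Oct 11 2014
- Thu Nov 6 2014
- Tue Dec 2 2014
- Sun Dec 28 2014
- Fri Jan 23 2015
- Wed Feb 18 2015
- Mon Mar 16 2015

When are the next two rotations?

Sat Apr 11 2015, Thu May 7 2015

The spacing is 26, 26, 26, 26, 26, 26 days — always 26 days.
Mon Mar 16 2015 + 26 days = Sat Apr 11 2015.
Sat Apr 11 2015 + 26 days = Thu May 7 2015.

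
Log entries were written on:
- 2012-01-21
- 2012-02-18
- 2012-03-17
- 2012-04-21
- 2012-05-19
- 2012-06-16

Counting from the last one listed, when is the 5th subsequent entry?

These are Saturdays at 28- or 35-day spacing (28, 28, 35, 28, 28).
The pattern: 3rd Saturday of the month.
July 2012 — 3rd Saturday is 2012-07-21.
August 2012 — 3rd Saturday is 2012-08-18.
September 2012 — 3rd Saturday is 2012-09-15.
October 2012 — 3rd Saturday is 2012-10-20.
3rd Saturday of November 2012: 2012-11-17.

2012-11-17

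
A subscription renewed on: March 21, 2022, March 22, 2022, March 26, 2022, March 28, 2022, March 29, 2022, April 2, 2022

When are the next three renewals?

Every event lands on a Monday or Tuesday or Saturday (gaps cycle 1, 4, 2, 1, 4).
So the schedule is: every Monday, Tuesday and Saturday.
Next Monday: April 4, 2022.
The following Tuesday is April 5, 2022.
Next Saturday: April 9, 2022.

April 4, 2022; April 5, 2022; April 9, 2022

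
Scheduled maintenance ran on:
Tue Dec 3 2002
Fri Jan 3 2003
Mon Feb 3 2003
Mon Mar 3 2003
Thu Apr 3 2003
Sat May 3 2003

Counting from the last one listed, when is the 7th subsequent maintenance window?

The day-of-month is always 3 (31, 31, 28, 31, 30 days between events).
So this recurs on the 3rd of each month.
Next: June 2003 → Tue Jun 3 2003.
Next: July 2003 → Thu Jul 3 2003.
August 2003: Sun Aug 3 2003.
Next: September 2003 → Wed Sep 3 2003.
Next: October 2003 → Fri Oct 3 2003.
Next: November 2003 → Mon Nov 3 2003.
December 2003: Wed Dec 3 2003.

Wed Dec 3 2003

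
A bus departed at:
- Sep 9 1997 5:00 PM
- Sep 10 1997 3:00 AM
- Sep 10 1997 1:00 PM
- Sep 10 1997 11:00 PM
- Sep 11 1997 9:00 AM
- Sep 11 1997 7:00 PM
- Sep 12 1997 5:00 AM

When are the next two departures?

Sep 12 1997 3:00 PM, Sep 13 1997 1:00 AM

Spacing: 10, 10, 10, 10, 10, 10 h — constant 10 h.
Sep 12 1997 5:00 AM + 10 h = Sep 12 1997 3:00 PM.
Sep 12 1997 3:00 PM + 10 h = Sep 13 1997 1:00 AM.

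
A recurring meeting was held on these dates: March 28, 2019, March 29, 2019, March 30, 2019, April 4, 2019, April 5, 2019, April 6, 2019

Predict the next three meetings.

Every event lands on a Thursday or Friday or Saturday (gaps cycle 1, 1, 5, 1, 1).
So the schedule is: every Thursday, Friday and Saturday.
The following Thursday is April 11, 2019.
The following Friday is April 12, 2019.
Next Saturday: April 13, 2019.

April 11, 2019; April 12, 2019; April 13, 2019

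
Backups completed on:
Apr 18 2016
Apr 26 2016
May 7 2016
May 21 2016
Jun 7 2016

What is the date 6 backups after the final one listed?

Nov 19 2016

The spacing grows by 3 each time: 8, 11, 14, 17 days.
Next gap: 20 days. Jun 7 2016 + 20 days = Jun 27 2016.
Next gap: 23 days. Jun 27 2016 + 23 days = Jul 20 2016.
Next gap: 26 days. Jul 20 2016 + 26 days = Aug 15 2016.
Next gap: 29 days. Aug 15 2016 + 29 days = Sep 13 2016.
Next gap: 32 days. Sep 13 2016 + 32 days = Oct 15 2016.
Next gap: 35 days. Oct 15 2016 + 35 days = Nov 19 2016.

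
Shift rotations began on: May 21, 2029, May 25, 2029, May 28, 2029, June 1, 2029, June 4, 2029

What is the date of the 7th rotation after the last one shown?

June 29, 2029

Every event lands on a Monday or Friday (gaps cycle 4, 3, 4, 3).
So the schedule is: every Monday and Friday.
Next Friday: June 8, 2029.
The following Monday is June 11, 2029.
The following Friday is June 15, 2029.
Next Monday: June 18, 2029.
Next Friday: June 22, 2029.
Next Monday: June 25, 2029.
Next Friday: June 29, 2029.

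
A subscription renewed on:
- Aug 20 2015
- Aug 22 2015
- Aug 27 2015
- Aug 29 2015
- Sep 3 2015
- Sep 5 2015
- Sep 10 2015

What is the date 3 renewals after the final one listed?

Gaps: 2, 5, 2, 5, 2, 5 days — not constant, but cyclic with period 2.
The events fall on every Thursday and Saturday.
The following Saturday is Sep 12 2015.
Next Thursday: Sep 17 2015.
Next Saturday: Sep 19 2015.

Sep 19 2015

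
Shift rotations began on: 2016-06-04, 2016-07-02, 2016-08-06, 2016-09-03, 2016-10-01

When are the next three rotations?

2016-11-05, 2016-12-03, 2017-01-07

Gaps: 28, 35, 28, 28 days — a mix of 28 and 35. Every date is a Saturday.
Each is the 1st Saturday of its month.
November 2016 — 1st Saturday is 2016-11-05.
December 2016 — 1st Saturday is 2016-12-03.
January 2017 — 1st Saturday is 2017-01-07.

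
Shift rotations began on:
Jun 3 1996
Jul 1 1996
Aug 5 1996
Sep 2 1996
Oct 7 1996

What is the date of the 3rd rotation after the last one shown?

Gaps: 28, 35, 28, 35 days — a mix of 28 and 35. Every date is a Monday.
Each is the 1st Monday of its month.
1st Monday of November 1996: Nov 4 1996.
December 1996 — 1st Monday is Dec 2 1996.
January 1997 — 1st Monday is Jan 6 1997.

Jan 6 1997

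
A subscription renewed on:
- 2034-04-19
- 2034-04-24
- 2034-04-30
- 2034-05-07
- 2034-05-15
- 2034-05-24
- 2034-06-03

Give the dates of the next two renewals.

2034-06-14, 2034-06-26

The spacing grows by 1 each time: 5, 6, 7, 8, 9, 10 days.
Next gap: 11 days. 2034-06-03 + 11 days = 2034-06-14.
Next gap: 12 days. 2034-06-14 + 12 days = 2034-06-26.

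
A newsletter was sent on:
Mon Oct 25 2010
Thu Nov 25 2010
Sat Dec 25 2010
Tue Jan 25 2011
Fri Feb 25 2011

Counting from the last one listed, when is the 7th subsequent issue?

Each date is the 25th; the gaps (31, 30, 31, 31) track the month lengths.
The rule is the 25th of each month.
March 2011: Fri Mar 25 2011.
Next: April 2011 → Mon Apr 25 2011.
May 2011: Wed May 25 2011.
June 2011: Sat Jun 25 2011.
July 2011: Mon Jul 25 2011.
Next: August 2011 → Thu Aug 25 2011.
Next: September 2011 → Sun Sep 25 2011.

Sun Sep 25 2011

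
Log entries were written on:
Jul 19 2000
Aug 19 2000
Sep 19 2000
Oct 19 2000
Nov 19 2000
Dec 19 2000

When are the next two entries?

Each date is the 19th; the gaps (31, 31, 30, 31, 30) track the month lengths.
The rule is the 19th of each month.
Next: January 2001 → Jan 19 2001.
February 2001: Feb 19 2001.

Jan 19 2001, Feb 19 2001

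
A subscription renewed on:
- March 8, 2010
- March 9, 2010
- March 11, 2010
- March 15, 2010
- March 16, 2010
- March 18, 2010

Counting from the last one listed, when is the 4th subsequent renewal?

March 29, 2010

Every event lands on a Monday or Tuesday or Thursday (gaps cycle 1, 2, 4, 1, 2).
So the schedule is: every Monday, Tuesday and Thursday.
The following Monday is March 22, 2010.
The following Tuesday is March 23, 2010.
Next Thursday: March 25, 2010.
Next Monday: March 29, 2010.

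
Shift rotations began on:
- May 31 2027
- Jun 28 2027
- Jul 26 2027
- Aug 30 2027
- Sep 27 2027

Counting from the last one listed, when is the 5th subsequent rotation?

Feb 28 2028

These are Mondays with 28, 28, 35, 28-day gaps.
Each is the final Monday of its month — May 31 2027 is past the 28th, so '4th Monday' doesn't fit.
October 2027 ends with Monday Oct 25 2027.
Last Monday of November 2027: Nov 29 2027.
Last Monday of December 2027: Dec 27 2027.
Last Monday of January 2028: Jan 31 2028.
Last Monday of February 2028: Feb 28 2028.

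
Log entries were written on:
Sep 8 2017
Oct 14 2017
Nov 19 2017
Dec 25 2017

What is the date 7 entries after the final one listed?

Every event comes 36 days after the last (36, 36, 36).
Dec 25 2017 + 36 days = Jan 30 2018.
Jan 30 2018 + 36 days = Mar 7 2018.
Mar 7 2018 + 36 days = Apr 12 2018.
Apr 12 2018 + 36 days = May 18 2018.
May 18 2018 + 36 days = Jun 23 2018.
Jun 23 2018 + 36 days = Jul 29 2018.
Jul 29 2018 + 36 days = Sep 3 2018.

Sep 3 2018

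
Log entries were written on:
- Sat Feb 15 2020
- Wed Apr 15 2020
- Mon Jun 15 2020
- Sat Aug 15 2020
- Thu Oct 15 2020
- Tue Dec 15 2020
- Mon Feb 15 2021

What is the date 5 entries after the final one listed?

Each date is the 15th; the gaps (60, 61, 61, 61, 61, 62) track the month lengths.
The rule is the 15th of every 2 months.
Next: April 2021 → Thu Apr 15 2021.
Next: June 2021 → Tue Jun 15 2021.
Next: August 2021 → Sun Aug 15 2021.
October 2021: Fri Oct 15 2021.
Next: December 2021 → Wed Dec 15 2021.

Wed Dec 15 2021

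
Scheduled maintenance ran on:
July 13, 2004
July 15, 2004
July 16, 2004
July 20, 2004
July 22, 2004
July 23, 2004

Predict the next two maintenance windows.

July 27, 2004; July 29, 2004

The gap pattern 2, 1, 4, 2, 1 repeats every 3 events.
These are the Tuesdays, Thursdays and Fridays of each week.
Next Tuesday: July 27, 2004.
The following Thursday is July 29, 2004.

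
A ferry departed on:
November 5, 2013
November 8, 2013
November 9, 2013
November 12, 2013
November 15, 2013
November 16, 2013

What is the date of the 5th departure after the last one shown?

November 29, 2013

Every event lands on a Tuesday or Friday or Saturday (gaps cycle 3, 1, 3, 3, 1).
So the schedule is: every Tuesday, Friday and Saturday.
Next Tuesday: November 19, 2013.
The following Friday is November 22, 2013.
The following Saturday is November 23, 2013.
The following Tuesday is November 26, 2013.
Next Friday: November 29, 2013.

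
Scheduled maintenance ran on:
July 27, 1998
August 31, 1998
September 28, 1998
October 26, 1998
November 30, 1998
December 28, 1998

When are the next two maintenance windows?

All Mondays; the gaps (35, 28, 28, 35, 28) vary with month length.
This is the last Monday of each month.
January 1999 ends with Monday January 25, 1999.
February 1999 ends with Monday February 22, 1999.

January 25, 1999; February 22, 1999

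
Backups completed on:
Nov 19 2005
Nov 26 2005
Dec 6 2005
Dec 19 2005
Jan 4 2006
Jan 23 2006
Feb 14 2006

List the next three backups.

The spacing grows by 3 each time: 7, 10, 13, 16, 19, 22 days.
Next gap: 25 days. Feb 14 2006 + 25 days = Mar 11 2006.
Next gap: 28 days. Mar 11 2006 + 28 days = Apr 8 2006.
Next gap: 31 days. Apr 8 2006 + 31 days = May 9 2006.

Mar 11 2006, Apr 8 2006, May 9 2006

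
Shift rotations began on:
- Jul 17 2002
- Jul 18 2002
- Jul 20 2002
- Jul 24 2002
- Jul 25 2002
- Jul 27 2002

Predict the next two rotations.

Jul 31 2002, Aug 1 2002

Gaps: 1, 2, 4, 1, 2 days — not constant, but cyclic with period 3.
The events fall on every Wednesday, Thursday and Saturday.
Next Wednesday: Jul 31 2002.
Next Thursday: Aug 1 2002.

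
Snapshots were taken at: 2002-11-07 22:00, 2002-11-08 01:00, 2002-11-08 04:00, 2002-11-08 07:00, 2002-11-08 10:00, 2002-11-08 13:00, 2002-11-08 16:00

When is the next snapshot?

2002-11-08 19:00

The interval is a steady 3 hours (3, 3, 3, 3, 3, 3).
2002-11-08 16:00 + 3 h = 2002-11-08 19:00.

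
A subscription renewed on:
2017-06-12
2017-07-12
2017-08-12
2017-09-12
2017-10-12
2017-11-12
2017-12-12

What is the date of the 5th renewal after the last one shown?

Each date is the 12th; the gaps (30, 31, 31, 30, 31, 30) track the month lengths.
The rule is the 12th of each month.
Next: January 2018 → 2018-01-12.
Next: February 2018 → 2018-02-12.
Next: March 2018 → 2018-03-12.
Next: April 2018 → 2018-04-12.
May 2018: 2018-05-12.

2018-05-12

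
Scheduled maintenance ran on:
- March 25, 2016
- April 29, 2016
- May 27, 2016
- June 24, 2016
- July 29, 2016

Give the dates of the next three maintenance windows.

Every date is a Friday; gaps 35, 28, 28, 35 days.
Each is the last Friday of its month (at least one falls on the 29th or later, ruling out '4th Friday').
Last Friday of August 2016: August 26, 2016.
Last Friday of September 2016: September 30, 2016.
Last Friday of October 2016: October 28, 2016.

August 26, 2016; September 30, 2016; October 28, 2016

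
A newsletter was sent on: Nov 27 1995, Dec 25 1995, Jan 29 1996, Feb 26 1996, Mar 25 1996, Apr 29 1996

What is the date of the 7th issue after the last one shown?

Nov 25 1996

Every date is a Monday; gaps 28, 35, 28, 28, 35 days.
Each is the last Monday of its month (at least one falls on the 29th or later, ruling out '4th Monday').
Last Monday of May 1996: May 27 1996.
Last Monday of June 1996: Jun 24 1996.
Last Monday of July 1996: Jul 29 1996.
Last Monday of August 1996: Aug 26 1996.
Last Monday of September 1996: Sep 30 1996.
Last Monday of October 1996: Oct 28 1996.
November 1996 ends with Monday Nov 25 1996.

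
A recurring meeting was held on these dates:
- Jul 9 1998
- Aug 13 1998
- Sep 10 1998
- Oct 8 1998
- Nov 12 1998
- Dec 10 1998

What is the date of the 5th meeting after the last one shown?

May 13 1999

Gaps: 35, 28, 28, 35, 28 days — a mix of 28 and 35. Every date is a Thursday.
Each is the 2nd Thursday of its month.
January 1999 — 2nd Thursday is Jan 14 1999.
2nd Thursday of February 1999: Feb 11 1999.
2nd Thursday of March 1999: Mar 11 1999.
April 1999 — 2nd Thursday is Apr 8 1999.
May 1999 — 2nd Thursday is May 13 1999.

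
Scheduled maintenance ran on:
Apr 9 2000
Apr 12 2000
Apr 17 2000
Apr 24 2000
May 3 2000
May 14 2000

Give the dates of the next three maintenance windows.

The spacing grows by 2 each time: 3, 5, 7, 9, 11 days.
Next gap: 13 days. May 14 2000 + 13 days = May 27 2000.
Next gap: 15 days. May 27 2000 + 15 days = Jun 11 2000.
Next gap: 17 days. Jun 11 2000 + 17 days = Jun 28 2000.

May 27 2000, Jun 11 2000, Jun 28 2000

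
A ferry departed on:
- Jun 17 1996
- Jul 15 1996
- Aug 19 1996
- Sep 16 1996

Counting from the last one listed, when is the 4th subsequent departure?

Jan 20 1997

All dates are Mondays, 28, 35, 28 days apart.
Specifically, the 3rd Monday of each month.
October 1996 — 3rd Monday is Oct 21 1996.
3rd Monday of November 1996: Nov 18 1996.
December 1996 — 3rd Monday is Dec 16 1996.
January 1997 — 3rd Monday is Jan 20 1997.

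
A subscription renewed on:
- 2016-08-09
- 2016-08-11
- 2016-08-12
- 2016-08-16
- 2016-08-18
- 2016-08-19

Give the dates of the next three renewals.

2016-08-23, 2016-08-25, 2016-08-26

Every event lands on a Tuesday or Thursday or Friday (gaps cycle 2, 1, 4, 2, 1).
So the schedule is: every Tuesday, Thursday and Friday.
The following Tuesday is 2016-08-23.
Next Thursday: 2016-08-25.
Next Friday: 2016-08-26.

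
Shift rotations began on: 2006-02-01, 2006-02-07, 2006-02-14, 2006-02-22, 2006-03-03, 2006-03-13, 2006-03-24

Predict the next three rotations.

Gaps: 6, 7, 8, 9, 10, 11 days — each gap is 1 larger than the previous one.
Next gap: 12 days. 2006-03-24 + 12 days = 2006-04-05.
Next gap: 13 days. 2006-04-05 + 13 days = 2006-04-18.
Next gap: 14 days. 2006-04-18 + 14 days = 2006-05-02.

2006-04-05, 2006-04-18, 2006-05-02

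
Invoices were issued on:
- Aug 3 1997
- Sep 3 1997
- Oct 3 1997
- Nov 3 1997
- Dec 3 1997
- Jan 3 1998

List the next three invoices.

Gaps: 31, 30, 31, 30, 31 days — not constant. Every event is on the 3rd of the month.
Pattern: the 3rd of each month.
February 1998: Feb 3 1998.
Next: March 1998 → Mar 3 1998.
April 1998: Apr 3 1998.

Feb 3 1998, Mar 3 1998, Apr 3 1998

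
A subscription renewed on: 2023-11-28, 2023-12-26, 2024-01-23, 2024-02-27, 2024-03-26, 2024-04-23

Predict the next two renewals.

2024-05-28, 2024-06-25

These are Tuesdays at 28- or 35-day spacing (28, 28, 35, 28, 28).
The pattern: 4th Tuesday of the month.
4th Tuesday of May 2024: 2024-05-28.
4th Tuesday of June 2024: 2024-06-25.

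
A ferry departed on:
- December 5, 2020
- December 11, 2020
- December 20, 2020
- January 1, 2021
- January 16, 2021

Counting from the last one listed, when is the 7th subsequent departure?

The spacing grows by 3 each time: 6, 9, 12, 15 days.
Next gap: 18 days. January 16, 2021 + 18 days = February 3, 2021.
Next gap: 21 days. February 3, 2021 + 21 days = February 24, 2021.
Next gap: 24 days. February 24, 2021 + 24 days = March 20, 2021.
Next gap: 27 days. March 20, 2021 + 27 days = April 16, 2021.
Next gap: 30 days. April 16, 2021 + 30 days = May 16, 2021.
Next gap: 33 days. May 16, 2021 + 33 days = June 18, 2021.
Next gap: 36 days. June 18, 2021 + 36 days = July 24, 2021.

July 24, 2021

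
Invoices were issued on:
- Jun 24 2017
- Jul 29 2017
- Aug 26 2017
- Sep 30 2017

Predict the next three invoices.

These are Saturdays with 35, 28, 35-day gaps.
Each is the final Saturday of its month — Jul 29 2017 is past the 28th, so '4th Saturday' doesn't fit.
October 2017 ends with Saturday Oct 28 2017.
Last Saturday of November 2017: Nov 25 2017.
December 2017 ends with Saturday Dec 30 2017.

Oct 28 2017, Nov 25 2017, Dec 30 2017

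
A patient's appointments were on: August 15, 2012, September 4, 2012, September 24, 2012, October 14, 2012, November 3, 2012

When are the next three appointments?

The spacing is 20, 20, 20, 20 days — always 20 days.
November 3, 2012 + 20 days = November 23, 2012.
November 23, 2012 + 20 days = December 13, 2012.
December 13, 2012 + 20 days = January 2, 2013.

November 23, 2012; December 13, 2012; January 2, 2013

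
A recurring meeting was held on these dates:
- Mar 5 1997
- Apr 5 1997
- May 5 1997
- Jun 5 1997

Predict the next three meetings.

The day-of-month is always 5 (31, 30, 31 days between events).
So this recurs on the 5th of each month.
July 1997: Jul 5 1997.
August 1997: Aug 5 1997.
September 1997: Sep 5 1997.

Jul 5 1997, Aug 5 1997, Sep 5 1997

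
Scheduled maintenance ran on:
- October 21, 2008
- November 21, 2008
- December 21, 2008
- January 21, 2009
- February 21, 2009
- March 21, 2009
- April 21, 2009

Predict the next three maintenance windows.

May 21, 2009; June 21, 2009; July 21, 2009

The day-of-month is always 21 (31, 30, 31, 31, 28, 31 days between events).
So this recurs on the 21st of each month.
Next: May 2009 → May 21, 2009.
Next: June 2009 → June 21, 2009.
July 2009: July 21, 2009.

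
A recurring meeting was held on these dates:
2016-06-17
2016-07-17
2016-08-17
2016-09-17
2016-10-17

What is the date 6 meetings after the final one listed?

The day-of-month is always 17 (30, 31, 31, 30 days between events).
So this recurs on the 17th of each month.
November 2016: 2016-11-17.
Next: December 2016 → 2016-12-17.
January 2017: 2017-01-17.
Next: February 2017 → 2017-02-17.
March 2017: 2017-03-17.
April 2017: 2017-04-17.

2017-04-17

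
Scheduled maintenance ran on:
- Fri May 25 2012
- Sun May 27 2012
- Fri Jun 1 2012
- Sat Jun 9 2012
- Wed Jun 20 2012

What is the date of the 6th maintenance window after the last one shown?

Gaps: 2, 5, 8, 11 days — each gap is 3 larger than the previous one.
Next gap: 14 days. Wed Jun 20 2012 + 14 days = Wed Jul 4 2012.
Next gap: 17 days. Wed Jul 4 2012 + 17 days = Sat Jul 21 2012.
Next gap: 20 days. Sat Jul 21 2012 + 20 days = Fri Aug 10 2012.
Next gap: 23 days. Fri Aug 10 2012 + 23 days = Sun Sep 2 2012.
Next gap: 26 days. Sun Sep 2 2012 + 26 days = Fri Sep 28 2012.
Next gap: 29 days. Fri Sep 28 2012 + 29 days = Sat Oct 27 2012.

Sat Oct 27 2012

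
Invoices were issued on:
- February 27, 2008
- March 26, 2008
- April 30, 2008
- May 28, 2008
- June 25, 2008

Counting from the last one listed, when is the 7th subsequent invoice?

Every date is a Wednesday; gaps 28, 35, 28, 28 days.
Each is the last Wednesday of its month (at least one falls on the 29th or later, ruling out '4th Wednesday').
Last Wednesday of July 2008: July 30, 2008.
Last Wednesday of August 2008: August 27, 2008.
September 2008 ends with Wednesday September 24, 2008.
October 2008 ends with Wednesday October 29, 2008.
Last Wednesday of November 2008: November 26, 2008.
Last Wednesday of December 2008: December 31, 2008.
Last Wednesday of January 2009: January 28, 2009.

January 28, 2009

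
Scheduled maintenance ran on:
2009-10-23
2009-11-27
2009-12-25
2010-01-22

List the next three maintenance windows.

2010-02-26, 2010-03-26, 2010-04-23

All dates are Fridays, 35, 28, 28 days apart.
Specifically, the 4th Friday of each month.
February 2010 — 4th Friday is 2010-02-26.
4th Friday of March 2010: 2010-03-26.
4th Friday of April 2010: 2010-04-23.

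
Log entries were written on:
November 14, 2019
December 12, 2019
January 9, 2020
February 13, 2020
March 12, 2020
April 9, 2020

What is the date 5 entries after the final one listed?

September 10, 2020

All dates are Thursdays, 28, 28, 35, 28, 28 days apart.
Specifically, the 2nd Thursday of each month.
2nd Thursday of May 2020: May 14, 2020.
June 2020 — 2nd Thursday is June 11, 2020.
2nd Thursday of July 2020: July 9, 2020.
August 2020 — 2nd Thursday is August 13, 2020.
September 2020 — 2nd Thursday is September 10, 2020.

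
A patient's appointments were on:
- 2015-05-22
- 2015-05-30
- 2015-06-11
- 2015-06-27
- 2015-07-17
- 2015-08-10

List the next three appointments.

2015-09-07, 2015-10-09, 2015-11-14

Gaps: 8, 12, 16, 20, 24 days — each gap is 4 larger than the previous one.
Next gap: 28 days. 2015-08-10 + 28 days = 2015-09-07.
Next gap: 32 days. 2015-09-07 + 32 days = 2015-10-09.
Next gap: 36 days. 2015-10-09 + 36 days = 2015-11-14.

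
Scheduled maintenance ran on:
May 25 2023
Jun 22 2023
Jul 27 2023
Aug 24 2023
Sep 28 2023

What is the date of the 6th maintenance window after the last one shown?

Mar 28 2024

All dates are Thursdays, 28, 35, 28, 35 days apart.
Specifically, the 4th Thursday of each month.
October 2023 — 4th Thursday is Oct 26 2023.
November 2023 — 4th Thursday is Nov 23 2023.
December 2023 — 4th Thursday is Dec 28 2023.
January 2024 — 4th Thursday is Jan 25 2024.
4th Thursday of February 2024: Feb 22 2024.
4th Thursday of March 2024: Mar 28 2024.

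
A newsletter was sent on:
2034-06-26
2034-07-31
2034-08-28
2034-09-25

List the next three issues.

These are Mondays with 35, 28, 28-day gaps.
Each is the final Monday of its month — 2034-07-31 is past the 28th, so '4th Monday' doesn't fit.
October 2034 ends with Monday 2034-10-30.
Last Monday of November 2034: 2034-11-27.
December 2034 ends with Monday 2034-12-25.

2034-10-30, 2034-11-27, 2034-12-25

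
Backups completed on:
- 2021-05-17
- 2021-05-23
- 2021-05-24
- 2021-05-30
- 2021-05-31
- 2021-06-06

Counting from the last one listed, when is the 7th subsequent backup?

2021-06-28

The gap pattern 6, 1, 6, 1, 6 repeats every 2 events.
These are the Mondays and Sundays of each week.
Next Monday: 2021-06-07.
The following Sunday is 2021-06-13.
Next Monday: 2021-06-14.
The following Sunday is 2021-06-20.
Next Monday: 2021-06-21.
The following Sunday is 2021-06-27.
Next Monday: 2021-06-28.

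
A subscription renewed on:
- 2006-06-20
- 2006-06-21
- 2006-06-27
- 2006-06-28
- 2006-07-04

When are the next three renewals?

2006-07-05, 2006-07-11, 2006-07-12

The gap pattern 1, 6, 1, 6 repeats every 2 events.
These are the Tuesdays and Wednesdays of each week.
Next Wednesday: 2006-07-05.
The following Tuesday is 2006-07-11.
Next Wednesday: 2006-07-12.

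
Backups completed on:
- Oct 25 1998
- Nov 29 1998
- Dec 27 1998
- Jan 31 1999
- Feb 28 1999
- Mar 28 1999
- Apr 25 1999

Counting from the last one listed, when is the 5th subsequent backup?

Sep 26 1999

Every date is a Sunday; gaps 35, 28, 35, 28, 28, 28 days.
Each is the last Sunday of its month (at least one falls on the 29th or later, ruling out '4th Sunday').
Last Sunday of May 1999: May 30 1999.
Last Sunday of June 1999: Jun 27 1999.
July 1999 ends with Sunday Jul 25 1999.
Last Sunday of August 1999: Aug 29 1999.
September 1999 ends with Sunday Sep 26 1999.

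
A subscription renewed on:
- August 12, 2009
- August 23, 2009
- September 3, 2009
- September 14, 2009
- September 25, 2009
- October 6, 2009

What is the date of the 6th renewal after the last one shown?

The spacing is 11, 11, 11, 11, 11 days — always 11 days.
October 6, 2009 + 11 days = October 17, 2009.
October 17, 2009 + 11 days = October 28, 2009.
October 28, 2009 + 11 days = November 8, 2009.
November 8, 2009 + 11 days = November 19, 2009.
November 19, 2009 + 11 days = November 30, 2009.
November 30, 2009 + 11 days = December 11, 2009.

December 11, 2009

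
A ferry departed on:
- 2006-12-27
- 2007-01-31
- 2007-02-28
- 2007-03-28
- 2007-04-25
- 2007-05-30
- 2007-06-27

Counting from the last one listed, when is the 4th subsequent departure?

2007-10-31

All Wednesdays; the gaps (35, 28, 28, 28, 35, 28) vary with month length.
This is the last Wednesday of each month.
July 2007 ends with Wednesday 2007-07-25.
Last Wednesday of August 2007: 2007-08-29.
Last Wednesday of September 2007: 2007-09-26.
Last Wednesday of October 2007: 2007-10-31.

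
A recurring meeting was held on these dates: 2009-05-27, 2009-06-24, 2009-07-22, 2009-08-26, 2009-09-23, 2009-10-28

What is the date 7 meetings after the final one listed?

2010-05-26

All dates are Wednesdays, 28, 28, 35, 28, 35 days apart.
Specifically, the 4th Wednesday of each month.
4th Wednesday of November 2009: 2009-11-25.
December 2009 — 4th Wednesday is 2009-12-23.
4th Wednesday of January 2010: 2010-01-27.
February 2010 — 4th Wednesday is 2010-02-24.
4th Wednesday of March 2010: 2010-03-24.
4th Wednesday of April 2010: 2010-04-28.
May 2010 — 4th Wednesday is 2010-05-26.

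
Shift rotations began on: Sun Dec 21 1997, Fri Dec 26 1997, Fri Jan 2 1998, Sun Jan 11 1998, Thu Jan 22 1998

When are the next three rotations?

The spacing grows by 2 each time: 5, 7, 9, 11 days.
Next gap: 13 days. Thu Jan 22 1998 + 13 days = Wed Feb 4 1998.
Next gap: 15 days. Wed Feb 4 1998 + 15 days = Thu Feb 19 1998.
Next gap: 17 days. Thu Feb 19 1998 + 17 days = Sun Mar 8 1998.

Wed Feb 4 1998, Thu Feb 19 1998, Sun Mar 8 1998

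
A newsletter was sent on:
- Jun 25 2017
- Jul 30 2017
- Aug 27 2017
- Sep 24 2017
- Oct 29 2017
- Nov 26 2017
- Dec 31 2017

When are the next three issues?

These are Sundays with 35, 28, 28, 35, 28, 35-day gaps.
Each is the final Sunday of its month — Jul 30 2017 is past the 28th, so '4th Sunday' doesn't fit.
January 2018 ends with Sunday Jan 28 2018.
February 2018 ends with Sunday Feb 25 2018.
Last Sunday of March 2018: Mar 25 2018.

Jan 28 2018, Feb 25 2018, Mar 25 2018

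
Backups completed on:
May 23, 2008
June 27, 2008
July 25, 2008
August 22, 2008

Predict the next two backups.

Gaps: 35, 28, 28 days — a mix of 28 and 35. Every date is a Friday.
Each is the 4th Friday of its month.
4th Friday of September 2008: September 26, 2008.
4th Friday of October 2008: October 24, 2008.

September 26, 2008; October 24, 2008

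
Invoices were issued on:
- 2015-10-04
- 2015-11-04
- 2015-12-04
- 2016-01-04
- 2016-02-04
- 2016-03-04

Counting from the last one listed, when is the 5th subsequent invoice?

Gaps: 31, 30, 31, 31, 29 days — not constant. Every event is on the 4th of the month.
Pattern: the 4th of each month.
Next: April 2016 → 2016-04-04.
Next: May 2016 → 2016-05-04.
Next: June 2016 → 2016-06-04.
Next: July 2016 → 2016-07-04.
August 2016: 2016-08-04.

2016-08-04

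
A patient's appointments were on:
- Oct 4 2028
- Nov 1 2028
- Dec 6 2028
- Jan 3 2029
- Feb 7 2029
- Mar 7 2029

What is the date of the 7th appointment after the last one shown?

Oct 3 2029

All dates are Wednesdays, 28, 35, 28, 35, 28 days apart.
Specifically, the 1st Wednesday of each month.
1st Wednesday of April 2029: Apr 4 2029.
May 2029 — 1st Wednesday is May 2 2029.
June 2029 — 1st Wednesday is Jun 6 2029.
July 2029 — 1st Wednesday is Jul 4 2029.
August 2029 — 1st Wednesday is Aug 1 2029.
September 2029 — 1st Wednesday is Sep 5 2029.
October 2029 — 1st Wednesday is Oct 3 2029.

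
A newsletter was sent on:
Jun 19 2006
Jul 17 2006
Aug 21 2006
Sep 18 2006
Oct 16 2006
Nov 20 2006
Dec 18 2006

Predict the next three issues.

Jan 15 2007, Feb 19 2007, Mar 19 2007

These are Mondays at 28- or 35-day spacing (28, 35, 28, 28, 35, 28).
The pattern: 3rd Monday of the month.
January 2007 — 3rd Monday is Jan 15 2007.
3rd Monday of February 2007: Feb 19 2007.
March 2007 — 3rd Monday is Mar 19 2007.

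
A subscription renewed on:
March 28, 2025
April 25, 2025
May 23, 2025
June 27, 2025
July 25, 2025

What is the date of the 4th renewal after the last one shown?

November 28, 2025

Gaps: 28, 28, 35, 28 days — a mix of 28 and 35. Every date is a Friday.
Each is the 4th Friday of its month.
4th Friday of August 2025: August 22, 2025.
September 2025 — 4th Friday is September 26, 2025.
October 2025 — 4th Friday is October 24, 2025.
November 2025 — 4th Friday is November 28, 2025.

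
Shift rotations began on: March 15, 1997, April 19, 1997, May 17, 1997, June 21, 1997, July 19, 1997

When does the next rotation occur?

August 16, 1997

All dates are Saturdays, 35, 28, 35, 28 days apart.
Specifically, the 3rd Saturday of each month.
August 1997 — 3rd Saturday is August 16, 1997.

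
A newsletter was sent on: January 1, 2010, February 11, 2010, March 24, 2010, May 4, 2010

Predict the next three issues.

Every event comes 41 days after the last (41, 41, 41).
May 4, 2010 + 41 days = June 14, 2010.
June 14, 2010 + 41 days = July 25, 2010.
July 25, 2010 + 41 days = September 4, 2010.

June 14, 2010; July 25, 2010; September 4, 2010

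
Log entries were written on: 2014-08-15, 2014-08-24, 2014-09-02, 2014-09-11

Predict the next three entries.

The spacing is 9, 9, 9 days — always 9 days.
2014-09-11 + 9 days = 2014-09-20.
2014-09-20 + 9 days = 2014-09-29.
2014-09-29 + 9 days = 2014-10-08.

2014-09-20, 2014-09-29, 2014-10-08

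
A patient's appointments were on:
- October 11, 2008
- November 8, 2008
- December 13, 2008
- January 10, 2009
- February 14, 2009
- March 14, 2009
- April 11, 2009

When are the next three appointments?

May 9, 2009; June 13, 2009; July 11, 2009

All dates are Saturdays, 28, 35, 28, 35, 28, 28 days apart.
Specifically, the 2nd Saturday of each month.
2nd Saturday of May 2009: May 9, 2009.
June 2009 — 2nd Saturday is June 13, 2009.
July 2009 — 2nd Saturday is July 11, 2009.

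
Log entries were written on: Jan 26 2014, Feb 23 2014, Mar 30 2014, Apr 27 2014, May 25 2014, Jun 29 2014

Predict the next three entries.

These are Sundays with 28, 35, 28, 28, 35-day gaps.
Each is the final Sunday of its month — Mar 30 2014 is past the 28th, so '4th Sunday' doesn't fit.
July 2014 ends with Sunday Jul 27 2014.
Last Sunday of August 2014: Aug 31 2014.
Last Sunday of September 2014: Sep 28 2014.

Jul 27 2014, Aug 31 2014, Sep 28 2014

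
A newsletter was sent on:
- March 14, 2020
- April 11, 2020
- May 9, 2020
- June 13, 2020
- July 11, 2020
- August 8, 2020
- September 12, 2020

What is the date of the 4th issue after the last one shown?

January 9, 2021

All dates are Saturdays, 28, 28, 35, 28, 28, 35 days apart.
Specifically, the 2nd Saturday of each month.
2nd Saturday of October 2020: October 10, 2020.
2nd Saturday of November 2020: November 14, 2020.
December 2020 — 2nd Saturday is December 12, 2020.
2nd Saturday of January 2021: January 9, 2021.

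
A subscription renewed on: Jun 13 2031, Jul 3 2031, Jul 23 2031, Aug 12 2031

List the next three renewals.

Sep 1 2031, Sep 21 2031, Oct 11 2031

Gaps between consecutive events: 20, 20, 20 days — a constant 20-day interval.
Aug 12 2031 + 20 days = Sep 1 2031.
Sep 1 2031 + 20 days = Sep 21 2031.
Sep 21 2031 + 20 days = Oct 11 2031.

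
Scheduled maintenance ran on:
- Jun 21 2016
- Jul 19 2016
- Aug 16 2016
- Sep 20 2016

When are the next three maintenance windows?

Oct 18 2016, Nov 15 2016, Dec 20 2016

All dates are Tuesdays, 28, 28, 35 days apart.
Specifically, the 3rd Tuesday of each month.
October 2016 — 3rd Tuesday is Oct 18 2016.
November 2016 — 3rd Tuesday is Nov 15 2016.
3rd Tuesday of December 2016: Dec 20 2016.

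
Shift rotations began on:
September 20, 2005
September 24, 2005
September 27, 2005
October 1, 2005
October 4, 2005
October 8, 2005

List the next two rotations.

October 11, 2005; October 15, 2005

Every event lands on a Tuesday or Saturday (gaps cycle 4, 3, 4, 3, 4).
So the schedule is: every Tuesday and Saturday.
Next Tuesday: October 11, 2005.
The following Saturday is October 15, 2005.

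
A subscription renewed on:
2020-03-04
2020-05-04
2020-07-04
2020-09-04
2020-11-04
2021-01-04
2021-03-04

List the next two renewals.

The day-of-month is always 4 (61, 61, 62, 61, 61, 59 days between events).
So this recurs on the 4th of every 2 months.
Next: May 2021 → 2021-05-04.
Next: July 2021 → 2021-07-04.

2021-05-04, 2021-07-04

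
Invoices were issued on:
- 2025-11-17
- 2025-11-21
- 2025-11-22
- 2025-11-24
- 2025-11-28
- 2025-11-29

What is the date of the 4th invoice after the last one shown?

2025-12-08

The gap pattern 4, 1, 2, 4, 1 repeats every 3 events.
These are the Mondays, Fridays and Saturdays of each week.
The following Monday is 2025-12-01.
The following Friday is 2025-12-05.
Next Saturday: 2025-12-06.
The following Monday is 2025-12-08.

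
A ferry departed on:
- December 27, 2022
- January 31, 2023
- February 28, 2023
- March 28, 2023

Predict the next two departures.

April 25, 2023; May 30, 2023

All Tuesdays; the gaps (35, 28, 28) vary with month length.
This is the last Tuesday of each month.
April 2023 ends with Tuesday April 25, 2023.
May 2023 ends with Tuesday May 30, 2023.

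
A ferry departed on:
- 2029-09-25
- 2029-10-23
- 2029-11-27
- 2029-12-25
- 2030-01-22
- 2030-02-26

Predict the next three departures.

2030-03-26, 2030-04-23, 2030-05-28

All dates are Tuesdays, 28, 35, 28, 28, 35 days apart.
Specifically, the 4th Tuesday of each month.
4th Tuesday of March 2030: 2030-03-26.
4th Tuesday of April 2030: 2030-04-23.
4th Tuesday of May 2030: 2030-05-28.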